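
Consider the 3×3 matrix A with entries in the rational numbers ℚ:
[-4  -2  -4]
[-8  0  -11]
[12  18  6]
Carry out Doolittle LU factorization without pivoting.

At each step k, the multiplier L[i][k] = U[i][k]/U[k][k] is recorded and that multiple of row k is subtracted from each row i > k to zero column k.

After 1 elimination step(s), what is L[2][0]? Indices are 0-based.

k=0: U[0][0]=-4
  eliminate (1,0): mult=2, new row 1: (0, 4, -3); set L[1][0]=2
  eliminate (2,0): mult=-3, new row 2: (0, 12, -6); set L[2][0]=-3

L[2][0] = -3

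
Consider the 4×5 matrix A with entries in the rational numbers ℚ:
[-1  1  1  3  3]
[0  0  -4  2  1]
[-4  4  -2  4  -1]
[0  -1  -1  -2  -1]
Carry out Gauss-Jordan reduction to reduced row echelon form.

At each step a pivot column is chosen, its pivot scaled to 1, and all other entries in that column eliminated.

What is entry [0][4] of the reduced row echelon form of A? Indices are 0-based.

M[0][4] = -15/22

[1] R0 /= -1  ⇒  (1, -1, -1, -3, -3)
     R2 -= -4·R0  ⇒  (0, 0, -6, -8, -13)
[2] R1 <-> R3
[2] R1 /= -1  ⇒  (0, 1, 1, 2, 1)
     R0 -= -1·R1  ⇒  (1, 0, 0, -1, -2)
[3] R2 /= -6  ⇒  (0, 0, 1, 4/3, 13/6)
     R1 -= 1·R2  ⇒  (0, 1, 0, 2/3, -7/6)
     R3 -= -4·R2  ⇒  (0, 0, 0, 22/3, 29/3)
[4] R3 /= 22/3  ⇒  (0, 0, 0, 1, 29/22)
     R0 -= -1·R3  ⇒  (1, 0, 0, 0, -15/22)
     R1 -= 2/3·R3  ⇒  (0, 1, 0, 0, -45/22)
     R2 -= 4/3·R3  ⇒  (0, 0, 1, 0, 9/22)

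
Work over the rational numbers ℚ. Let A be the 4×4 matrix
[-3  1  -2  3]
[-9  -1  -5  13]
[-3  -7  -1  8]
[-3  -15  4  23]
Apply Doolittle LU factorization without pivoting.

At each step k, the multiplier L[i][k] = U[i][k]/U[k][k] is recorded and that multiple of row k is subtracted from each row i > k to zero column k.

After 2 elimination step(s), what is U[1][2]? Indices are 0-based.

Step 1: pivot at (0,0) is -3.
  row1 ← row1 − (3)·row0  ⇒  L[1][0]=3, U row1=(0, -4, 1, 4)
  row2 ← row2 − (1)·row0  ⇒  L[2][0]=1, U row2=(0, -8, 1, 5)
  row3 ← row3 − (1)·row0  ⇒  L[3][0]=1, U row3=(0, -16, 6, 20)
Step 2: pivot at (1,1) is -4.
  row2 ← row2 − (2)·row1  ⇒  L[2][1]=2, U row2=(0, 0, -1, -3)
  row3 ← row3 − (4)·row1  ⇒  L[3][1]=4, U row3=(0, 0, 2, 4)

U[1][2] = 1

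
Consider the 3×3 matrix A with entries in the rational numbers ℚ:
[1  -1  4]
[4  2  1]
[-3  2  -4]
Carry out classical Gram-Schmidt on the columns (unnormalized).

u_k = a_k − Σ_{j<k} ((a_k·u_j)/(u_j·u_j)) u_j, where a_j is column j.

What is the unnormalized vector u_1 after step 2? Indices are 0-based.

u_1 = (-27/26, 24/13, 55/26)

Step 1: u_0 = a_0 = (1, 4, -3).
Step 2: u_1 = a_1 − (1/26)·u_0 = (-27/26, 24/13, 55/26).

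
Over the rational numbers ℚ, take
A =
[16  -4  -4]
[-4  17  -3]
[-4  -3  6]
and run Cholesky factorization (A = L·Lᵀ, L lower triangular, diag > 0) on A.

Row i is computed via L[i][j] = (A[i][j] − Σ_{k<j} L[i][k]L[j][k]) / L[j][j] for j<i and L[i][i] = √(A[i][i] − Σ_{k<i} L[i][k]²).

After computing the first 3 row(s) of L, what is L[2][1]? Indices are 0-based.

Step 1: L[0][0] = √(16) = 4.
  L[1][0] = (-4) / L[0][0] = -1.
Step 2: L[1][1] = √(16) = 4.
  L[2][0] = (-4) / L[0][0] = -1.
  L[2][1] = (-4) / L[1][1] = -1.
Step 3: L[2][2] = √(4) = 2.

L[2][1] = -1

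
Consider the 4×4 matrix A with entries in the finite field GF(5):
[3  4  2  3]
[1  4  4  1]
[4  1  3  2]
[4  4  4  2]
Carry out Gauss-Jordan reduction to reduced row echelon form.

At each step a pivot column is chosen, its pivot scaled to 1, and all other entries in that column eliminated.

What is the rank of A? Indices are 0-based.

[1] R0 /= 3  ⇒  (1, 3, 4, 1)
     R1 -= 1·R0  ⇒  (0, 1, 0, 0)
     R2 -= 4·R0  ⇒  (0, 4, 2, 3)
     R3 -= 4·R0  ⇒  (0, 2, 3, 3)
[2] R1 /= 1  ⇒  (0, 1, 0, 0)
     R0 -= 3·R1  ⇒  (1, 0, 4, 1)
     R2 -= 4·R1  ⇒  (0, 0, 2, 3)
     R3 -= 2·R1  ⇒  (0, 0, 3, 3)
[3] R2 /= 2  ⇒  (0, 0, 1, 4)
     R0 -= 4·R2  ⇒  (1, 0, 0, 0)
     R3 -= 3·R2  ⇒  (0, 0, 0, 1)
[4] R3 /= 1  ⇒  (0, 0, 0, 1)
     R2 -= 4·R3  ⇒  (0, 0, 1, 0)

rank = 4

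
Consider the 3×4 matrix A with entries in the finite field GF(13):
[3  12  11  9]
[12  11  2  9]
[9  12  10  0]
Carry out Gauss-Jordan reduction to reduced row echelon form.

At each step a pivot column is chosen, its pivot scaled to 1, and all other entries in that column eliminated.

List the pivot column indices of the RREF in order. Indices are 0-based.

[1] R0 /= 3  ⇒  (1, 4, 8, 3)
     R1 -= 12·R0  ⇒  (0, 2, 10, 12)
     R2 -= 9·R0  ⇒  (0, 2, 3, 12)
[2] R1 /= 2  ⇒  (0, 1, 5, 6)
     R0 -= 4·R1  ⇒  (1, 0, 1, 5)
     R2 -= 2·R1  ⇒  (0, 0, 6, 0)
[3] R2 /= 6  ⇒  (0, 0, 1, 0)
     R0 -= 1·R2  ⇒  (1, 0, 0, 5)
     R1 -= 5·R2  ⇒  (0, 1, 0, 6)

pivot columns: 0, 1, 2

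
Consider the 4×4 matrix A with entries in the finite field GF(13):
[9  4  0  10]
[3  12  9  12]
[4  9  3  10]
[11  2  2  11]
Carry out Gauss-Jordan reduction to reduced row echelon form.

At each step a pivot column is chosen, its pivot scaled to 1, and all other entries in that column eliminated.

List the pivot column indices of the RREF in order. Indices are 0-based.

pivot columns: 0, 1, 2, 3

step 1: normalize row 0 (÷9) = (1, 12, 0, 4)
  row 1: subtract 3×row0 = (0, 2, 9, 0)
  row 2: subtract 4×row0 = (0, 0, 3, 7)
  row 3: subtract 11×row0 = (0, 0, 2, 6)
step 2: normalize row 1 (÷2) = (0, 1, 11, 0)
  row 0: subtract 12×row1 = (1, 0, 11, 4)
step 3: normalize row 2 (÷3) = (0, 0, 1, 11)
  row 0: subtract 11×row2 = (1, 0, 0, 0)
  row 1: subtract 11×row2 = (0, 1, 0, 9)
  row 3: subtract 2×row2 = (0, 0, 0, 10)
step 4: normalize row 3 (÷10) = (0, 0, 0, 1)
  row 1: subtract 9×row3 = (0, 1, 0, 0)
  row 2: subtract 11×row3 = (0, 0, 1, 0)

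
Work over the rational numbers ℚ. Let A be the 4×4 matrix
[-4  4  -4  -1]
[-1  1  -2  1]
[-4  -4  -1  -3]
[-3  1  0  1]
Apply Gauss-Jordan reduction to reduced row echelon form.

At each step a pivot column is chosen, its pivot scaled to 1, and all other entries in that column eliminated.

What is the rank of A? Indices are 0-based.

pivot(0,0)=-4: scale R0 → (1, -1, 1, 1/4)
  clear (1,0): R1 −= (-1)R0 → (0, 0, -1, 5/4)
  clear (2,0): R2 −= (-4)R0 → (0, -8, 3, -2)
  clear (3,0): R3 −= (-3)R0 → (0, -2, 3, 7/4)
pivot(1,1): swap R1↔R2
pivot(1,1)=-8: scale R1 → (0, 1, -3/8, 1/4)
  clear (0,1): R0 −= (-1)R1 → (1, 0, 5/8, 1/2)
  clear (3,1): R3 −= (-2)R1 → (0, 0, 9/4, 9/4)
pivot(2,2)=-1: scale R2 → (0, 0, 1, -5/4)
  clear (0,2): R0 −= (5/8)R2 → (1, 0, 0, 41/32)
  clear (1,2): R1 −= (-3/8)R2 → (0, 1, 0, -7/32)
  clear (3,2): R3 −= (9/4)R2 → (0, 0, 0, 81/16)
pivot(3,3)=81/16: scale R3 → (0, 0, 0, 1)
  clear (0,3): R0 −= (41/32)R3 → (1, 0, 0, 0)
  clear (1,3): R1 −= (-7/32)R3 → (0, 1, 0, 0)
  clear (2,3): R2 −= (-5/4)R3 → (0, 0, 1, 0)

rank = 4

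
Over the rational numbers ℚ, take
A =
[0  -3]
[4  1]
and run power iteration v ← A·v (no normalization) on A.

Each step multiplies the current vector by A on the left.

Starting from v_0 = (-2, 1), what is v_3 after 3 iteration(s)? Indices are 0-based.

v_0 = (-2, 1).
v_1 = A·v_0 = (-3, -7).
v_2 = A·v_1 = (21, -19).
v_3 = A·v_2 = (57, 65).

v_3 = (57, 65)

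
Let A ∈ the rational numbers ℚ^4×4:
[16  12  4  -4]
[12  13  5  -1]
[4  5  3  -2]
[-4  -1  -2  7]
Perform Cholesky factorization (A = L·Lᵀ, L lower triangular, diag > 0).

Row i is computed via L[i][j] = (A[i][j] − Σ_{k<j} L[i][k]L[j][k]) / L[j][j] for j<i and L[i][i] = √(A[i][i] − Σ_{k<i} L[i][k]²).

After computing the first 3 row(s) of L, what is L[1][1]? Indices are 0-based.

Step 1: L[0][0] = √(16) = 4.
  L[1][0] = (12) / L[0][0] = 3.
Step 2: L[1][1] = √(4) = 2.
  L[2][0] = (4) / L[0][0] = 1.
  L[2][1] = (2) / L[1][1] = 1.
Step 3: L[2][2] = √(1) = 1.

L[1][1] = 2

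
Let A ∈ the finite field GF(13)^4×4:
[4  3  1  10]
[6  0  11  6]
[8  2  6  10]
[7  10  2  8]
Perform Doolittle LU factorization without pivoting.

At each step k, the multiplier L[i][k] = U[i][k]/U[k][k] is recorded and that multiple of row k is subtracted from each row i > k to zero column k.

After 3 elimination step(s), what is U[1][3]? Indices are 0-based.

[col 0] pivot 4
  R1 -= 8*R0 → (0, 2, 3, 4)  (L[1][0] := 8)
  R2 -= 2*R0 → (0, 9, 4, 3)  (L[2][0] := 2)
  R3 -= 5*R0 → (0, 8, 10, 10)  (L[3][0] := 5)
[col 1] pivot 2
  R2 -= 11*R1 → (0, 0, 10, 11)  (L[2][1] := 11)
  R3 -= 4*R1 → (0, 0, 11, 7)  (L[3][1] := 4)
[col 2] pivot 10
  R3 -= 5*R2 → (0, 0, 0, 4)  (L[3][2] := 5)

U[1][3] = 4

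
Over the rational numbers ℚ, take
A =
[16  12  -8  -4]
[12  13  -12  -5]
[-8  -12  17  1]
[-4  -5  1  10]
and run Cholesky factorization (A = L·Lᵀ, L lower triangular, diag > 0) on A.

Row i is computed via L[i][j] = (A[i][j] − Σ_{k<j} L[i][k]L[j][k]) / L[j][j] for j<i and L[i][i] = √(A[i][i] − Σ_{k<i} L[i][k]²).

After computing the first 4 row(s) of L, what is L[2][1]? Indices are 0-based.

Step 1: L[0][0] = √(16) = 4.
  L[1][0] = (12) / L[0][0] = 3.
Step 2: L[1][1] = √(4) = 2.
  L[2][0] = (-8) / L[0][0] = -2.
  L[2][1] = (-6) / L[1][1] = -3.
Step 3: L[2][2] = √(4) = 2.
  L[3][0] = (-4) / L[0][0] = -1.
  L[3][1] = (-2) / L[1][1] = -1.
  L[3][2] = (-4) / L[2][2] = -2.
Step 4: L[3][3] = √(4) = 2.

L[2][1] = -3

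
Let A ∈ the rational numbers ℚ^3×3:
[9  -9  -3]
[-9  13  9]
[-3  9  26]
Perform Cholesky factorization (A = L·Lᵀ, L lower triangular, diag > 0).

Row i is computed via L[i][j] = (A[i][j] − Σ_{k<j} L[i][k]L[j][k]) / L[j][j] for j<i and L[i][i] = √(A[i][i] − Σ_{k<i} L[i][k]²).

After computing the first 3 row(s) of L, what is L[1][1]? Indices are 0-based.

L[1][1] = 2

Step 1: L[0][0] = √(9) = 3.
  L[1][0] = (-9) / L[0][0] = -3.
Step 2: L[1][1] = √(4) = 2.
  L[2][0] = (-3) / L[0][0] = -1.
  L[2][1] = (6) / L[1][1] = 3.
Step 3: L[2][2] = √(16) = 4.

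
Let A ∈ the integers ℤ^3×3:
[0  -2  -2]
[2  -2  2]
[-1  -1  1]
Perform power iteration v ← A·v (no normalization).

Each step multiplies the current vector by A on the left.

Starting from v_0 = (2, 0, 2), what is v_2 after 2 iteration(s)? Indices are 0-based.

v_0 = (2, 0, 2).
v_1 = A·v_0 = (-4, 8, 0).
v_2 = A·v_1 = (-16, -24, -4).

v_2 = (-16, -24, -4)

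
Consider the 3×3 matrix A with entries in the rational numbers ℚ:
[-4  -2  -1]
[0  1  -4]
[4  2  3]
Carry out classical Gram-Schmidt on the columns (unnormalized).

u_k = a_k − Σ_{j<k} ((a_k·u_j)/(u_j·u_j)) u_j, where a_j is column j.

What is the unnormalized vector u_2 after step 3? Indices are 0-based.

Step 1: u_0 = a_0 = (-4, 0, 4).
Step 2: u_1 = a_1 − (1/2)·u_0 = (0, 1, 0).
Step 3: u_2 = a_2 − (1/2)·u_0 − (-4)·u_1 = (1, 0, 1).

u_2 = (1, 0, 1)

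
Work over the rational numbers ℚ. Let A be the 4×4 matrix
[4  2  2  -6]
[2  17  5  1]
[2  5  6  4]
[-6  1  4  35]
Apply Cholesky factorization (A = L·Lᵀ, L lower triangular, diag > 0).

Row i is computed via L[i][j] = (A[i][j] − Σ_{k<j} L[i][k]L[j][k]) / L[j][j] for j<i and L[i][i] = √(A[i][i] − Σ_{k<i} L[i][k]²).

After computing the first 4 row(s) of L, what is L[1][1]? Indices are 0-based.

L[1][1] = 4

Step 1: L[0][0] = √(4) = 2.
  L[1][0] = (2) / L[0][0] = 1.
Step 2: L[1][1] = √(16) = 4.
  L[2][0] = (2) / L[0][0] = 1.
  L[2][1] = (4) / L[1][1] = 1.
Step 3: L[2][2] = √(4) = 2.
  L[3][0] = (-6) / L[0][0] = -3.
  L[3][1] = (4) / L[1][1] = 1.
  L[3][2] = (6) / L[2][2] = 3.
Step 4: L[3][3] = √(16) = 4.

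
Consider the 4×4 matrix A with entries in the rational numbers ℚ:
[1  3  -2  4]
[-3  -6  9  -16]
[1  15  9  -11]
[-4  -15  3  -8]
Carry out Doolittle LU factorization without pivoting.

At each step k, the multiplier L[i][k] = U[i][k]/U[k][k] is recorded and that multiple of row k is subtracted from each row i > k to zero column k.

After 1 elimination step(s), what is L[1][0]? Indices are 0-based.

k=0: U[0][0]=1
  eliminate (1,0): mult=-3, new row 1: (0, 3, 3, -4); set L[1][0]=-3
  eliminate (2,0): mult=1, new row 2: (0, 12, 11, -15); set L[2][0]=1
  eliminate (3,0): mult=-4, new row 3: (0, -3, -5, 8); set L[3][0]=-4

L[1][0] = -3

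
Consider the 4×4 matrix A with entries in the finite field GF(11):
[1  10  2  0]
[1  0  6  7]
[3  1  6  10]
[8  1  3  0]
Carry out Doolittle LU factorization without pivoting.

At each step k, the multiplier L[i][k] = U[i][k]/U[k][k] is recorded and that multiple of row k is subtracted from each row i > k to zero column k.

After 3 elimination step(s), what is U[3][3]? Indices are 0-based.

U[3][3] = 10

k=0: U[0][0]=1
  eliminate (1,0): mult=1, new row 1: (0, 1, 4, 7); set L[1][0]=1
  eliminate (2,0): mult=3, new row 2: (0, 4, 0, 10); set L[2][0]=3
  eliminate (3,0): mult=8, new row 3: (0, 9, 9, 0); set L[3][0]=8
k=1: U[1][1]=1
  eliminate (2,1): mult=4, new row 2: (0, 0, 6, 4); set L[2][1]=4
  eliminate (3,1): mult=9, new row 3: (0, 0, 6, 3); set L[3][1]=9
k=2: U[2][2]=6
  eliminate (3,2): mult=1, new row 3: (0, 0, 0, 10); set L[3][2]=1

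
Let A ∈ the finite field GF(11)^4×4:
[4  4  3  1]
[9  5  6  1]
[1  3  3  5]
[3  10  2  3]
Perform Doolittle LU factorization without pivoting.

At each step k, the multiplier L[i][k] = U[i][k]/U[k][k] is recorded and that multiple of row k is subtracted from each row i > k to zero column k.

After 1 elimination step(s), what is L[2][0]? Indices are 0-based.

Step 1: pivot at (0,0) is 4.
  row1 ← row1 − (5)·row0  ⇒  L[1][0]=5, U row1=(0, 7, 2, 7)
  row2 ← row2 − (3)·row0  ⇒  L[2][0]=3, U row2=(0, 2, 5, 2)
  row3 ← row3 − (9)·row0  ⇒  L[3][0]=9, U row3=(0, 7, 8, 5)

L[2][0] = 3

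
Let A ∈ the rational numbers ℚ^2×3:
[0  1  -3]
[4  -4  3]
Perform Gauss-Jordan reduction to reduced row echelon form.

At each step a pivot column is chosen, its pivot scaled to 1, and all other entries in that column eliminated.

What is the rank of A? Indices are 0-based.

rank = 2

[1] R0 <-> R1
[1] R0 /= 4  ⇒  (1, -1, 3/4)
[2] R1 /= 1  ⇒  (0, 1, -3)
     R0 -= -1·R1  ⇒  (1, 0, -9/4)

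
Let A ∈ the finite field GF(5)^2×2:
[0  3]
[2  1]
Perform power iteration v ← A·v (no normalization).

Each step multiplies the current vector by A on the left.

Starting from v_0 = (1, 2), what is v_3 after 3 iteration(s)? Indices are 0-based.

v_3 = (3, 0)

v_0 = (1, 2).
v_1 = A·v_0 = (1, 4).
v_2 = A·v_1 = (2, 1).
v_3 = A·v_2 = (3, 0).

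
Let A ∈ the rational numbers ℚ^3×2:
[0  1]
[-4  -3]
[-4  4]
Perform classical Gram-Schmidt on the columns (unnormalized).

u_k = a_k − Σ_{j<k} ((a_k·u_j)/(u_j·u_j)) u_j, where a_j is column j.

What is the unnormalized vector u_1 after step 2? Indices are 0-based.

u_1 = (1, -7/2, 7/2)

Step 1: u_0 = a_0 = (0, -4, -4).
Step 2: u_1 = a_1 − (-1/8)·u_0 = (1, -7/2, 7/2).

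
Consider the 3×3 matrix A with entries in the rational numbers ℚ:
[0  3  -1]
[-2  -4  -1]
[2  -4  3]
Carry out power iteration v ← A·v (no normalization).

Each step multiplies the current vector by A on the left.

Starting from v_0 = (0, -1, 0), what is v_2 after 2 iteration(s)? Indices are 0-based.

v_2 = (8, -14, -10)

v_0 = (0, -1, 0).
v_1 = A·v_0 = (-3, 4, 4).
v_2 = A·v_1 = (8, -14, -10).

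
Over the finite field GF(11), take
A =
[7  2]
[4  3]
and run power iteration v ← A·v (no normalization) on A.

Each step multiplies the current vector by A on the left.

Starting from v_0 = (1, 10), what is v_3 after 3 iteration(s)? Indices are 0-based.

v_3 = (8, 8)

v_0 = (1, 10).
v_1 = A·v_0 = (5, 1).
v_2 = A·v_1 = (4, 1).
v_3 = A·v_2 = (8, 8).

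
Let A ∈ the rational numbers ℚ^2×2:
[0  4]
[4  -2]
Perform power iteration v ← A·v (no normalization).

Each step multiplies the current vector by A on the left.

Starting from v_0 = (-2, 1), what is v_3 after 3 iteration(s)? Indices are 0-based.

v_0 = (-2, 1).
v_1 = A·v_0 = (4, -10).
v_2 = A·v_1 = (-40, 36).
v_3 = A·v_2 = (144, -232).

v_3 = (144, -232)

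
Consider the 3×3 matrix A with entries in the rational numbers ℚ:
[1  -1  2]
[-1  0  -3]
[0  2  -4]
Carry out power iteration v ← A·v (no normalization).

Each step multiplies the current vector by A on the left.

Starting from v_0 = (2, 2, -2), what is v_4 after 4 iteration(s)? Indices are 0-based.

v_0 = (2, 2, -2).
v_1 = A·v_0 = (-4, 4, 12).
v_2 = A·v_1 = (16, -32, -40).
v_3 = A·v_2 = (-32, 104, 96).
v_4 = A·v_3 = (56, -256, -176).

v_4 = (56, -256, -176)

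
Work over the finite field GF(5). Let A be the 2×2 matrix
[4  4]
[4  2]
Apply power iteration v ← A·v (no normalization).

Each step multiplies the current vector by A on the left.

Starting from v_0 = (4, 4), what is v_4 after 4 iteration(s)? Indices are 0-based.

v_0 = (4, 4).
v_1 = A·v_0 = (2, 4).
v_2 = A·v_1 = (4, 1).
v_3 = A·v_2 = (0, 3).
v_4 = A·v_3 = (2, 1).

v_4 = (2, 1)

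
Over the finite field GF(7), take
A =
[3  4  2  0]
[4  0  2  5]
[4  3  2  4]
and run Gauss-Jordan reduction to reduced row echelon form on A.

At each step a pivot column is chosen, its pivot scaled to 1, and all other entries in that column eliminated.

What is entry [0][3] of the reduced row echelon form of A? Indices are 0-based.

step 1: normalize row 0 (÷3) = (1, 6, 3, 0)
  row 1: subtract 4×row0 = (0, 4, 4, 5)
  row 2: subtract 4×row0 = (0, 0, 4, 4)
step 2: normalize row 1 (÷4) = (0, 1, 1, 3)
  row 0: subtract 6×row1 = (1, 0, 4, 3)
step 3: normalize row 2 (÷4) = (0, 0, 1, 1)
  row 0: subtract 4×row2 = (1, 0, 0, 6)
  row 1: subtract 1×row2 = (0, 1, 0, 2)

M[0][3] = 6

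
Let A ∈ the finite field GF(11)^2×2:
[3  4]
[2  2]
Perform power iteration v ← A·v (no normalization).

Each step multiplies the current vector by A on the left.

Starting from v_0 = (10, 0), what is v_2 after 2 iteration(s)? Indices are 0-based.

v_2 = (5, 1)

v_0 = (10, 0).
v_1 = A·v_0 = (8, 9).
v_2 = A·v_1 = (5, 1).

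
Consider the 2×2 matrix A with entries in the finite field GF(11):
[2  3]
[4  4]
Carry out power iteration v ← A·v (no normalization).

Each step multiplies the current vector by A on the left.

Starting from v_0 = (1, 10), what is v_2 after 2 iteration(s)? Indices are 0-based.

v_2 = (9, 7)

v_0 = (1, 10).
v_1 = A·v_0 = (10, 0).
v_2 = A·v_1 = (9, 7).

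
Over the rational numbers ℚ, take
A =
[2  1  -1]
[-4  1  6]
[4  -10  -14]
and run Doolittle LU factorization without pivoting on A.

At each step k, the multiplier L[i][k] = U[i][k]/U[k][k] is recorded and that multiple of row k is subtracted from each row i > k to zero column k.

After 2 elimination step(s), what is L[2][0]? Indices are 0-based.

Step 1: pivot at (0,0) is 2.
  row1 ← row1 − (-2)·row0  ⇒  L[1][0]=-2, U row1=(0, 3, 4)
  row2 ← row2 − (2)·row0  ⇒  L[2][0]=2, U row2=(0, -12, -12)
Step 2: pivot at (1,1) is 3.
  row2 ← row2 − (-4)·row1  ⇒  L[2][1]=-4, U row2=(0, 0, 4)

L[2][0] = 2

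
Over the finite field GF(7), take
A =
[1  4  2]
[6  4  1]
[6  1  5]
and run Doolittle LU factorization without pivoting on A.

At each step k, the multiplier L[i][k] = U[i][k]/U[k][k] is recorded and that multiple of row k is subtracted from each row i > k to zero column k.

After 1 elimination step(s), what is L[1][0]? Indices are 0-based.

L[1][0] = 6

[col 0] pivot 1
  R1 -= 6*R0 → (0, 1, 3)  (L[1][0] := 6)
  R2 -= 6*R0 → (0, 5, 0)  (L[2][0] := 6)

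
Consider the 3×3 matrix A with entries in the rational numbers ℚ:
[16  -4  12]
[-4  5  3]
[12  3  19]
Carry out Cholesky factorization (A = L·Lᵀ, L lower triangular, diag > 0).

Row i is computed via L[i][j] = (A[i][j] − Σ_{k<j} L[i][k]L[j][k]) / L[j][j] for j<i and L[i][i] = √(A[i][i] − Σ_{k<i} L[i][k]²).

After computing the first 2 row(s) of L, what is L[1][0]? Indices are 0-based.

Step 1: L[0][0] = √(16) = 4.
  L[1][0] = (-4) / L[0][0] = -1.
Step 2: L[1][1] = √(4) = 2.

L[1][0] = -1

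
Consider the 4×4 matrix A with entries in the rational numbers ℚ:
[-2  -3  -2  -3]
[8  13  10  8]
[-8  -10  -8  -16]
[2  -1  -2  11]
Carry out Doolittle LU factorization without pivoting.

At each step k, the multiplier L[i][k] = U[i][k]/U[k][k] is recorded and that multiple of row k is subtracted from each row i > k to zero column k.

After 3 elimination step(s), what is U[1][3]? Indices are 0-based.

U[1][3] = -4

[col 0] pivot -2
  R1 -= -4*R0 → (0, 1, 2, -4)  (L[1][0] := -4)
  R2 -= 4*R0 → (0, 2, 0, -4)  (L[2][0] := 4)
  R3 -= -1*R0 → (0, -4, -4, 8)  (L[3][0] := -1)
[col 1] pivot 1
  R2 -= 2*R1 → (0, 0, -4, 4)  (L[2][1] := 2)
  R3 -= -4*R1 → (0, 0, 4, -8)  (L[3][1] := -4)
[col 2] pivot -4
  R3 -= -1*R2 → (0, 0, 0, -4)  (L[3][2] := -1)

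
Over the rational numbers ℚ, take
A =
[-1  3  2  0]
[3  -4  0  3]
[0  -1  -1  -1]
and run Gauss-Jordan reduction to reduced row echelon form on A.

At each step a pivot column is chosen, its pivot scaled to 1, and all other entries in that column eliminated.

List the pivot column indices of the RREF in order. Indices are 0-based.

pivot columns: 0, 1, 2

pivot(0,0)=-1: scale R0 → (1, -3, -2, 0)
  clear (1,0): R1 −= (3)R0 → (0, 5, 6, 3)
pivot(1,1)=5: scale R1 → (0, 1, 6/5, 3/5)
  clear (0,1): R0 −= (-3)R1 → (1, 0, 8/5, 9/5)
  clear (2,1): R2 −= (-1)R1 → (0, 0, 1/5, -2/5)
pivot(2,2)=1/5: scale R2 → (0, 0, 1, -2)
  clear (0,2): R0 −= (8/5)R2 → (1, 0, 0, 5)
  clear (1,2): R1 −= (6/5)R2 → (0, 1, 0, 3)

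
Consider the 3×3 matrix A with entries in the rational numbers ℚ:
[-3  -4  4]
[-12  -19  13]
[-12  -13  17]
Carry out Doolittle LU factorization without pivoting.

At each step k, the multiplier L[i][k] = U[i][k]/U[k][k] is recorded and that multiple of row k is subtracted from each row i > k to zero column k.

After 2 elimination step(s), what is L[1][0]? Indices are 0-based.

Step 1: pivot at (0,0) is -3.
  row1 ← row1 − (4)·row0  ⇒  L[1][0]=4, U row1=(0, -3, -3)
  row2 ← row2 − (4)·row0  ⇒  L[2][0]=4, U row2=(0, 3, 1)
Step 2: pivot at (1,1) is -3.
  row2 ← row2 − (-1)·row1  ⇒  L[2][1]=-1, U row2=(0, 0, -2)

L[1][0] = 4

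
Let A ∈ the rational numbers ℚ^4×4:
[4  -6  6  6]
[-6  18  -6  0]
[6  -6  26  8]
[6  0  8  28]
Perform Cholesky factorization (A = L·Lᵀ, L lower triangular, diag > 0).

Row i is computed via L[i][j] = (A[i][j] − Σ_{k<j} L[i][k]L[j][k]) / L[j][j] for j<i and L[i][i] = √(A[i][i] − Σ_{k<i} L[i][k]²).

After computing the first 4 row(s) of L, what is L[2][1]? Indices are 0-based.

Step 1: L[0][0] = √(4) = 2.
  L[1][0] = (-6) / L[0][0] = -3.
Step 2: L[1][1] = √(9) = 3.
  L[2][0] = (6) / L[0][0] = 3.
  L[2][1] = (3) / L[1][1] = 1.
Step 3: L[2][2] = √(16) = 4.
  L[3][0] = (6) / L[0][0] = 3.
  L[3][1] = (9) / L[1][1] = 3.
  L[3][2] = (-4) / L[2][2] = -1.
Step 4: L[3][3] = √(9) = 3.

L[2][1] = 1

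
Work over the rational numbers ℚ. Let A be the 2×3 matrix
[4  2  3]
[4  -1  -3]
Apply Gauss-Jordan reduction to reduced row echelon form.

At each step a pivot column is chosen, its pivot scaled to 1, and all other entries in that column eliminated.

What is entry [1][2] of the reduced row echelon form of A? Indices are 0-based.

M[1][2] = 2

pivot(0,0)=4: scale R0 → (1, 1/2, 3/4)
  clear (1,0): R1 −= (4)R0 → (0, -3, -6)
pivot(1,1)=-3: scale R1 → (0, 1, 2)
  clear (0,1): R0 −= (1/2)R1 → (1, 0, -1/4)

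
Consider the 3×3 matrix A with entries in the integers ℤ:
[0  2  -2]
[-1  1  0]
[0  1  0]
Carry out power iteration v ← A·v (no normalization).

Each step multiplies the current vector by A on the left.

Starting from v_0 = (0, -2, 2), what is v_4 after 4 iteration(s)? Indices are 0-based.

v_4 = (0, -10, 6)

v_0 = (0, -2, 2).
v_1 = A·v_0 = (-8, -2, -2).
v_2 = A·v_1 = (0, 6, -2).
v_3 = A·v_2 = (16, 6, 6).
v_4 = A·v_3 = (0, -10, 6).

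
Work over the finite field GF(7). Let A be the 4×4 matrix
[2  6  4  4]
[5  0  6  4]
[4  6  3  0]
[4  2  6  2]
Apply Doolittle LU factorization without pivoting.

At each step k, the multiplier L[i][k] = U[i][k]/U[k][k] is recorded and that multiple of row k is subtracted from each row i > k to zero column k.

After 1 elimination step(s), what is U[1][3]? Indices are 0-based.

U[1][3] = 1

k=0: U[0][0]=2
  eliminate (1,0): mult=6, new row 1: (0, 6, 3, 1); set L[1][0]=6
  eliminate (2,0): mult=2, new row 2: (0, 1, 2, 6); set L[2][0]=2
  eliminate (3,0): mult=2, new row 3: (0, 4, 5, 1); set L[3][0]=2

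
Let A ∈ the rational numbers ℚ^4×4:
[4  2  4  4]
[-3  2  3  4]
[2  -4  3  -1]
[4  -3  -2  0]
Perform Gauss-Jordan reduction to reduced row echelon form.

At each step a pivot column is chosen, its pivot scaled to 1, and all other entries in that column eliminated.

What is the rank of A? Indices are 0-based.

rank = 4

[1] R0 /= 4  ⇒  (1, 1/2, 1, 1)
     R1 -= -3·R0  ⇒  (0, 7/2, 6, 7)
     R2 -= 2·R0  ⇒  (0, -5, 1, -3)
     R3 -= 4·R0  ⇒  (0, -5, -6, -4)
[2] R1 /= 7/2  ⇒  (0, 1, 12/7, 2)
     R0 -= 1/2·R1  ⇒  (1, 0, 1/7, 0)
     R2 -= -5·R1  ⇒  (0, 0, 67/7, 7)
     R3 -= -5·R1  ⇒  (0, 0, 18/7, 6)
[3] R2 /= 67/7  ⇒  (0, 0, 1, 49/67)
     R0 -= 1/7·R2  ⇒  (1, 0, 0, -7/67)
     R1 -= 12/7·R2  ⇒  (0, 1, 0, 50/67)
     R3 -= 18/7·R2  ⇒  (0, 0, 0, 276/67)
[4] R3 /= 276/67  ⇒  (0, 0, 0, 1)
     R0 -= -7/67·R3  ⇒  (1, 0, 0, 0)
     R1 -= 50/67·R3  ⇒  (0, 1, 0, 0)
     R2 -= 49/67·R3  ⇒  (0, 0, 1, 0)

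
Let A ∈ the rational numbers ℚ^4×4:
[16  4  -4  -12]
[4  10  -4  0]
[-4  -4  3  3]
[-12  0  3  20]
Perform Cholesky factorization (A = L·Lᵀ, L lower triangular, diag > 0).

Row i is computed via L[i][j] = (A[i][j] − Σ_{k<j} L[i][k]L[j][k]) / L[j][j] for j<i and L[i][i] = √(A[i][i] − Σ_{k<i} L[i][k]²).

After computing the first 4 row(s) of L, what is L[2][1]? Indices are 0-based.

L[2][1] = -1

Step 1: L[0][0] = √(16) = 4.
  L[1][0] = (4) / L[0][0] = 1.
Step 2: L[1][1] = √(9) = 3.
  L[2][0] = (-4) / L[0][0] = -1.
  L[2][1] = (-3) / L[1][1] = -1.
Step 3: L[2][2] = √(1) = 1.
  L[3][0] = (-12) / L[0][0] = -3.
  L[3][1] = (3) / L[1][1] = 1.
  L[3][2] = (1) / L[2][2] = 1.
Step 4: L[3][3] = √(9) = 3.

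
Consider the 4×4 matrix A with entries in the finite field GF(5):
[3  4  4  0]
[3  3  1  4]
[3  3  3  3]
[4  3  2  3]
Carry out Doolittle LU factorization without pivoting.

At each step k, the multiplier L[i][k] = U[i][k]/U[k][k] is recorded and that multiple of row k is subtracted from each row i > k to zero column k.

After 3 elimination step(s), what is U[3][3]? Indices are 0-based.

Step 1: pivot at (0,0) is 3.
  row1 ← row1 − (1)·row0  ⇒  L[1][0]=1, U row1=(0, 4, 2, 4)
  row2 ← row2 − (1)·row0  ⇒  L[2][0]=1, U row2=(0, 4, 4, 3)
  row3 ← row3 − (3)·row0  ⇒  L[3][0]=3, U row3=(0, 1, 0, 3)
Step 2: pivot at (1,1) is 4.
  row2 ← row2 − (1)·row1  ⇒  L[2][1]=1, U row2=(0, 0, 2, 4)
  row3 ← row3 − (4)·row1  ⇒  L[3][1]=4, U row3=(0, 0, 2, 2)
Step 3: pivot at (2,2) is 2.
  row3 ← row3 − (1)·row2  ⇒  L[3][2]=1, U row3=(0, 0, 0, 3)

U[3][3] = 3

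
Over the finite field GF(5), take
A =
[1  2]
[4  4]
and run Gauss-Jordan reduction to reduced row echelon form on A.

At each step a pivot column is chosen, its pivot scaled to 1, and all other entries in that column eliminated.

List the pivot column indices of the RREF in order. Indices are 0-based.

step 1: normalize row 0 (÷1) = (1, 2)
  row 1: subtract 4×row0 = (0, 1)
step 2: normalize row 1 (÷1) = (0, 1)
  row 0: subtract 2×row1 = (1, 0)

pivot columns: 0, 1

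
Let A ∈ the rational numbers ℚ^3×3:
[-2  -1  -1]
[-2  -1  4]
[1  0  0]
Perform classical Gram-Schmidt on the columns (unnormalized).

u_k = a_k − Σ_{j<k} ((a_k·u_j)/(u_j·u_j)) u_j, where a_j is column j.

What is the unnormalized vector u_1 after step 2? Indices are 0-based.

u_1 = (-1/9, -1/9, -4/9)

Step 1: u_0 = a_0 = (-2, -2, 1).
Step 2: u_1 = a_1 − (4/9)·u_0 = (-1/9, -1/9, -4/9).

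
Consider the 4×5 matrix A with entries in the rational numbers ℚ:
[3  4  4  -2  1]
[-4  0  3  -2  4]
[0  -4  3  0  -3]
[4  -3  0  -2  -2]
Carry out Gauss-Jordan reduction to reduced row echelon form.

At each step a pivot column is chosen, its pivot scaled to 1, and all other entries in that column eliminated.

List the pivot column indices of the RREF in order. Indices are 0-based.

pivot(0,0)=3: scale R0 → (1, 4/3, 4/3, -2/3, 1/3)
  clear (1,0): R1 −= (-4)R0 → (0, 16/3, 25/3, -14/3, 16/3)
  clear (3,0): R3 −= (4)R0 → (0, -25/3, -16/3, 2/3, -10/3)
pivot(1,1)=16/3: scale R1 → (0, 1, 25/16, -7/8, 1)
  clear (0,1): R0 −= (4/3)R1 → (1, 0, -3/4, 1/2, -1)
  clear (2,1): R2 −= (-4)R1 → (0, 0, 37/4, -7/2, 1)
  clear (3,1): R3 −= (-25/3)R1 → (0, 0, 123/16, -53/8, 5)
pivot(2,2)=37/4: scale R2 → (0, 0, 1, -14/37, 4/37)
  clear (0,2): R0 −= (-3/4)R2 → (1, 0, 0, 8/37, -34/37)
  clear (1,2): R1 −= (25/16)R2 → (0, 1, 0, -21/74, 123/148)
  clear (3,2): R3 −= (123/16)R2 → (0, 0, 0, -275/74, 617/148)
pivot(3,3)=-275/74: scale R3 → (0, 0, 0, 1, -617/550)
  clear (0,3): R0 −= (8/37)R3 → (1, 0, 0, 0, -186/275)
  clear (1,3): R1 −= (-21/74)R3 → (0, 1, 0, 0, 141/275)
  clear (2,3): R2 −= (-14/37)R3 → (0, 0, 1, 0, -87/275)

pivot columns: 0, 1, 2, 3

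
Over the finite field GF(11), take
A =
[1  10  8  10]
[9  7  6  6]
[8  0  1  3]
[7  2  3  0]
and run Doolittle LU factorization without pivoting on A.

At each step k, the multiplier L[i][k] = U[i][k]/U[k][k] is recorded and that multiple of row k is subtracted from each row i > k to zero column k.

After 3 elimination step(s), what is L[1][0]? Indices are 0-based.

L[1][0] = 9

k=0: U[0][0]=1
  eliminate (1,0): mult=9, new row 1: (0, 5, 0, 4); set L[1][0]=9
  eliminate (2,0): mult=8, new row 2: (0, 8, 3, 0); set L[2][0]=8
  eliminate (3,0): mult=7, new row 3: (0, 9, 2, 7); set L[3][0]=7
k=1: U[1][1]=5
  eliminate (2,1): mult=6, new row 2: (0, 0, 3, 9); set L[2][1]=6
  eliminate (3,1): mult=4, new row 3: (0, 0, 2, 2); set L[3][1]=4
k=2: U[2][2]=3
  eliminate (3,2): mult=8, new row 3: (0, 0, 0, 7); set L[3][2]=8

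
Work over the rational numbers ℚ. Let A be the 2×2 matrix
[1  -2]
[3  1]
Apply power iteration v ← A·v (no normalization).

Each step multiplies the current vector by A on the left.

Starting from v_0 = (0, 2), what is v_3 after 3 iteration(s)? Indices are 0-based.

v_0 = (0, 2).
v_1 = A·v_0 = (-4, 2).
v_2 = A·v_1 = (-8, -10).
v_3 = A·v_2 = (12, -34).

v_3 = (12, -34)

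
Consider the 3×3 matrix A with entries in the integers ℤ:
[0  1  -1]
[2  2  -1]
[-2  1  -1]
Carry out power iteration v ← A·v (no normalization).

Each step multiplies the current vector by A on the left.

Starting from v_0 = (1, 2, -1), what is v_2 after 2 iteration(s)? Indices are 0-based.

v_2 = (6, 19, 0)

v_0 = (1, 2, -1).
v_1 = A·v_0 = (3, 7, 1).
v_2 = A·v_1 = (6, 19, 0).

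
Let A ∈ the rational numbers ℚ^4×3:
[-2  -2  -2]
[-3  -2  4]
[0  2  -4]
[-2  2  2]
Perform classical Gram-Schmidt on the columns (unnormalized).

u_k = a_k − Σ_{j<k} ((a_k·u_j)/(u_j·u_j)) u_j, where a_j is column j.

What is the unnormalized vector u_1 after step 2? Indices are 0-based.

u_1 = (-22/17, -16/17, 2, 46/17)

Step 1: u_0 = a_0 = (-2, -3, 0, -2).
Step 2: u_1 = a_1 − (6/17)·u_0 = (-22/17, -16/17, 2, 46/17).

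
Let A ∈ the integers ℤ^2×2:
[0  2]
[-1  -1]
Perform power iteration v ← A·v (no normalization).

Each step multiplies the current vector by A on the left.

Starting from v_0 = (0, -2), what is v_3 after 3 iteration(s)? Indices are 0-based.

v_3 = (4, -6)

v_0 = (0, -2).
v_1 = A·v_0 = (-4, 2).
v_2 = A·v_1 = (4, 2).
v_3 = A·v_2 = (4, -6).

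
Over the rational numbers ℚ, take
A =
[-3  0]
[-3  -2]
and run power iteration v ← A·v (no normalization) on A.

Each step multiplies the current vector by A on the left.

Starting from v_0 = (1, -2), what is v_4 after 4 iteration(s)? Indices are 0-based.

v_4 = (81, 163)

v_0 = (1, -2).
v_1 = A·v_0 = (-3, 1).
v_2 = A·v_1 = (9, 7).
v_3 = A·v_2 = (-27, -41).
v_4 = A·v_3 = (81, 163).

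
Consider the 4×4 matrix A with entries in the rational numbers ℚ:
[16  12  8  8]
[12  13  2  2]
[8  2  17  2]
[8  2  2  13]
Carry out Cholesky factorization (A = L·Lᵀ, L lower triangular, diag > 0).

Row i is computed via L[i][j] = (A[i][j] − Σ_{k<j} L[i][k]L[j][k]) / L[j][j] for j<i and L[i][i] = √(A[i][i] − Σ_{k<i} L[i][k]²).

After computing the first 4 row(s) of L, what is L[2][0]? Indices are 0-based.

L[2][0] = 2

Step 1: L[0][0] = √(16) = 4.
  L[1][0] = (12) / L[0][0] = 3.
Step 2: L[1][1] = √(4) = 2.
  L[2][0] = (8) / L[0][0] = 2.
  L[2][1] = (-4) / L[1][1] = -2.
Step 3: L[2][2] = √(9) = 3.
  L[3][0] = (8) / L[0][0] = 2.
  L[3][1] = (-4) / L[1][1] = -2.
  L[3][2] = (-6) / L[2][2] = -2.
Step 4: L[3][3] = √(1) = 1.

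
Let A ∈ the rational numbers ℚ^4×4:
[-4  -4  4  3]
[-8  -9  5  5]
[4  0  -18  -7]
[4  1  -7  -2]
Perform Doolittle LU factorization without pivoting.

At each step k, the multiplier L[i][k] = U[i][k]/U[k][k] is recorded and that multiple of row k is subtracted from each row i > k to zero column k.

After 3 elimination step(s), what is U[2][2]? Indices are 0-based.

[col 0] pivot -4
  R1 -= 2*R0 → (0, -1, -3, -1)  (L[1][0] := 2)
  R2 -= -1*R0 → (0, -4, -14, -4)  (L[2][0] := -1)
  R3 -= -1*R0 → (0, -3, -3, 1)  (L[3][0] := -1)
[col 1] pivot -1
  R2 -= 4*R1 → (0, 0, -2, 0)  (L[2][1] := 4)
  R3 -= 3*R1 → (0, 0, 6, 4)  (L[3][1] := 3)
[col 2] pivot -2
  R3 -= -3*R2 → (0, 0, 0, 4)  (L[3][2] := -3)

U[2][2] = -2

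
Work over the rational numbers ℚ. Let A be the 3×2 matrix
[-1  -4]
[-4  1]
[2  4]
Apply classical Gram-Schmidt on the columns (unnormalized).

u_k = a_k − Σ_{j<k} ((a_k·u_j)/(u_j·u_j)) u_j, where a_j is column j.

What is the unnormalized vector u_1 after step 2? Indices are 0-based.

u_1 = (-76/21, 53/21, 68/21)

Step 1: u_0 = a_0 = (-1, -4, 2).
Step 2: u_1 = a_1 − (8/21)·u_0 = (-76/21, 53/21, 68/21).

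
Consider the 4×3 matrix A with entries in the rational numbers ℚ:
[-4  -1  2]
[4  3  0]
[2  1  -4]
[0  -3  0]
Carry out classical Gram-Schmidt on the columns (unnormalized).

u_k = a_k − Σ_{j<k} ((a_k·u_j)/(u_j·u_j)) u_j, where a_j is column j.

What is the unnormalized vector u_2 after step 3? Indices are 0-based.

Step 1: u_0 = a_0 = (-4, 4, 2, 0).
Step 2: u_1 = a_1 − (1/2)·u_0 = (1, 1, 0, -3).
Step 3: u_2 = a_2 − (-4/9)·u_0 − (2/11)·u_1 = (4/99, 158/99, -28/9, 6/11).

u_2 = (4/99, 158/99, -28/9, 6/11)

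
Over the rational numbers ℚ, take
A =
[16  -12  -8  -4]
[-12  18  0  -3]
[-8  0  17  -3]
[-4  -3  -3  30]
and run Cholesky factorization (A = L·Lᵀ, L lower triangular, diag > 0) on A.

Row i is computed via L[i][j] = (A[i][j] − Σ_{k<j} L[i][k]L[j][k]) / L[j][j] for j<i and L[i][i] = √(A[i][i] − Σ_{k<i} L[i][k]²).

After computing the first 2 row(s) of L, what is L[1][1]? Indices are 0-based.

L[1][1] = 3

Step 1: L[0][0] = √(16) = 4.
  L[1][0] = (-12) / L[0][0] = -3.
Step 2: L[1][1] = √(9) = 3.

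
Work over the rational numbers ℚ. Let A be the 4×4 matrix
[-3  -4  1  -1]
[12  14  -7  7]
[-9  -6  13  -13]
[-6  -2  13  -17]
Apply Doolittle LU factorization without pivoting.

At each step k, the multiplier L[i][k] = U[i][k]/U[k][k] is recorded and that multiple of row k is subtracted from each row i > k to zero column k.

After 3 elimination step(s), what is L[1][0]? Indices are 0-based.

L[1][0] = -4

[col 0] pivot -3
  R1 -= -4*R0 → (0, -2, -3, 3)  (L[1][0] := -4)
  R2 -= 3*R0 → (0, 6, 10, -10)  (L[2][0] := 3)
  R3 -= 2*R0 → (0, 6, 11, -15)  (L[3][0] := 2)
[col 1] pivot -2
  R2 -= -3*R1 → (0, 0, 1, -1)  (L[2][1] := -3)
  R3 -= -3*R1 → (0, 0, 2, -6)  (L[3][1] := -3)
[col 2] pivot 1
  R3 -= 2*R2 → (0, 0, 0, -4)  (L[3][2] := 2)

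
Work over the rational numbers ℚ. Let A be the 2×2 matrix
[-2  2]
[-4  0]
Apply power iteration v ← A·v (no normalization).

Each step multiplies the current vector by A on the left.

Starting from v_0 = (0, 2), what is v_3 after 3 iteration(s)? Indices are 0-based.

v_0 = (0, 2).
v_1 = A·v_0 = (4, 0).
v_2 = A·v_1 = (-8, -16).
v_3 = A·v_2 = (-16, 32).

v_3 = (-16, 32)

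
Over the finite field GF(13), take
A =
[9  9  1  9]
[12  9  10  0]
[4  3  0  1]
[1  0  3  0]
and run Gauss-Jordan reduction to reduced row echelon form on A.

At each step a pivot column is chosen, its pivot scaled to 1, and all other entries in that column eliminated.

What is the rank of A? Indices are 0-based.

pivot(0,0)=9: scale R0 → (1, 1, 3, 1)
  clear (1,0): R1 −= (12)R0 → (0, 10, 0, 1)
  clear (2,0): R2 −= (4)R0 → (0, 12, 1, 10)
  clear (3,0): R3 −= (1)R0 → (0, 12, 0, 12)
pivot(1,1)=10: scale R1 → (0, 1, 0, 4)
  clear (0,1): R0 −= (1)R1 → (1, 0, 3, 10)
  clear (2,1): R2 −= (12)R1 → (0, 0, 1, 1)
  clear (3,1): R3 −= (12)R1 → (0, 0, 0, 3)
pivot(2,2)=1: scale R2 → (0, 0, 1, 1)
  clear (0,2): R0 −= (3)R2 → (1, 0, 0, 7)
pivot(3,3)=3: scale R3 → (0, 0, 0, 1)
  clear (0,3): R0 −= (7)R3 → (1, 0, 0, 0)
  clear (1,3): R1 −= (4)R3 → (0, 1, 0, 0)
  clear (2,3): R2 −= (1)R3 → (0, 0, 1, 0)

rank = 4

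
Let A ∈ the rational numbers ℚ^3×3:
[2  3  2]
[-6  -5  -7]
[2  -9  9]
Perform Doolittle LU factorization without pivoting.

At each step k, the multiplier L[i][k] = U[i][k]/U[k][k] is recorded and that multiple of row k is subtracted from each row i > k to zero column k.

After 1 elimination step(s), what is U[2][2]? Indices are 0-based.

Step 1: pivot at (0,0) is 2.
  row1 ← row1 − (-3)·row0  ⇒  L[1][0]=-3, U row1=(0, 4, -1)
  row2 ← row2 − (1)·row0  ⇒  L[2][0]=1, U row2=(0, -12, 7)

U[2][2] = 7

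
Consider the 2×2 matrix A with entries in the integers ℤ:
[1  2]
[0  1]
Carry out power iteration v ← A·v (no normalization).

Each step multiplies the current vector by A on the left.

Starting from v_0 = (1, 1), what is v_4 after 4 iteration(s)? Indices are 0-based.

v_0 = (1, 1).
v_1 = A·v_0 = (3, 1).
v_2 = A·v_1 = (5, 1).
v_3 = A·v_2 = (7, 1).
v_4 = A·v_3 = (9, 1).

v_4 = (9, 1)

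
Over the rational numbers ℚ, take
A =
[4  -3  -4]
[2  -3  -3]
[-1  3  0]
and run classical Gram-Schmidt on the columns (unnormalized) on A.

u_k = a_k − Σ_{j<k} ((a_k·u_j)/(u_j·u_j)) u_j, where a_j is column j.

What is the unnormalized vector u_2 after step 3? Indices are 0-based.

Step 1: u_0 = a_0 = (4, 2, -1).
Step 2: u_1 = a_1 − (-1)·u_0 = (1, -1, 2).
Step 3: u_2 = a_2 − (-22/21)·u_0 − (-1/6)·u_1 = (5/14, -15/14, -5/7).

u_2 = (5/14, -15/14, -5/7)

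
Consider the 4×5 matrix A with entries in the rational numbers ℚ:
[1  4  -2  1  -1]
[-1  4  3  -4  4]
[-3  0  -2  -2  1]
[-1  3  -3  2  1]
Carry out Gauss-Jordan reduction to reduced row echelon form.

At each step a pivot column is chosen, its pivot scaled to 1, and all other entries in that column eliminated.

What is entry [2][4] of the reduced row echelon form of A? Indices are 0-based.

pivot(0,0)=1: scale R0 → (1, 4, -2, 1, -1)
  clear (1,0): R1 −= (-1)R0 → (0, 8, 1, -3, 3)
  clear (2,0): R2 −= (-3)R0 → (0, 12, -8, 1, -2)
  clear (3,0): R3 −= (-1)R0 → (0, 7, -5, 3, 0)
pivot(1,1)=8: scale R1 → (0, 1, 1/8, -3/8, 3/8)
  clear (0,1): R0 −= (4)R1 → (1, 0, -5/2, 5/2, -5/2)
  clear (2,1): R2 −= (12)R1 → (0, 0, -19/2, 11/2, -13/2)
  clear (3,1): R3 −= (7)R1 → (0, 0, -47/8, 45/8, -21/8)
pivot(2,2)=-19/2: scale R2 → (0, 0, 1, -11/19, 13/19)
  clear (0,2): R0 −= (-5/2)R2 → (1, 0, 0, 20/19, -15/19)
  clear (1,2): R1 −= (1/8)R2 → (0, 1, 0, -23/76, 11/38)
  clear (3,2): R3 −= (-47/8)R2 → (0, 0, 0, 169/76, 53/38)
pivot(3,3)=169/76: scale R3 → (0, 0, 0, 1, 106/169)
  clear (0,3): R0 −= (20/19)R3 → (1, 0, 0, 0, -245/169)
  clear (1,3): R1 −= (-23/76)R3 → (0, 1, 0, 0, 81/169)
  clear (2,3): R2 −= (-11/19)R3 → (0, 0, 1, 0, 177/169)

M[2][4] = 177/169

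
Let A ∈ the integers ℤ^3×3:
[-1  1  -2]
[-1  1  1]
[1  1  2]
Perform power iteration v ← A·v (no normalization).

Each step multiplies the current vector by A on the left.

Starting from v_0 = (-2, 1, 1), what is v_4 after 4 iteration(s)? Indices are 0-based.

v_4 = (-17, 40, 37)

v_0 = (-2, 1, 1).
v_1 = A·v_0 = (1, 4, 1).
v_2 = A·v_1 = (1, 4, 7).
v_3 = A·v_2 = (-11, 10, 19).
v_4 = A·v_3 = (-17, 40, 37).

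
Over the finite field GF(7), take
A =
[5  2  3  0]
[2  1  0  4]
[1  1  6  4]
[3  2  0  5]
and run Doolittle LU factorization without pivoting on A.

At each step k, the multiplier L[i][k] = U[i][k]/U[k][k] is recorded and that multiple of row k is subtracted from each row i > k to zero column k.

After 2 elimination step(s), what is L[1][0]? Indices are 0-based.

L[1][0] = 6

Step 1: pivot at (0,0) is 5.
  row1 ← row1 − (6)·row0  ⇒  L[1][0]=6, U row1=(0, 3, 3, 4)
  row2 ← row2 − (3)·row0  ⇒  L[2][0]=3, U row2=(0, 2, 4, 4)
  row3 ← row3 − (2)·row0  ⇒  L[3][0]=2, U row3=(0, 5, 1, 5)
Step 2: pivot at (1,1) is 3.
  row2 ← row2 − (3)·row1  ⇒  L[2][1]=3, U row2=(0, 0, 2, 6)
  row3 ← row3 − (4)·row1  ⇒  L[3][1]=4, U row3=(0, 0, 3, 3)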